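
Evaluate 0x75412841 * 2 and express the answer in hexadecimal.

0xEA825082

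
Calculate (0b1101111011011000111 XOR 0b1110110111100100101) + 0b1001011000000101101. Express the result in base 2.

First 0b1101111011011000111 XOR 0b1110110111100100101 = 0b0011001100111100010.
Add column by column in base 2, right to left:
  0+1 = 1
  1+0 = 1
  0+1 = 1
  0+1 = 1
  0+0 = 0
  1+1 = 0 carry 1
  1+0+1 = 0 carry 1
  1+0+1 = 0 carry 1
  1+0+1 = 0 carry 1
  0+0+1 = 1
  0+0 = 0
  1+0 = 1
  1+1 = 0 carry 1
  0+1+1 = 0 carry 1
  0+0+1 = 1
  1+1 = 0 carry 1
  1+0+1 = 0 carry 1
  0+0+1 = 1
  0+1 = 1

0b1100100101000001111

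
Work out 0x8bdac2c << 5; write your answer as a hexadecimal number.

5 bits is not a whole number of base-16 digits; in binary: 1000101111011010110000101100 << 5 = 100010111101101011000010110000000.

0x117b58580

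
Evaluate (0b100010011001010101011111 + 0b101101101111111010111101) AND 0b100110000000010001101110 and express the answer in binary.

0b10000001100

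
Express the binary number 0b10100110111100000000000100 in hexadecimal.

0x29bc004

Group the bits into nibbles: 0010 1001 1011 1100 0000 0000 0100 → 29bc004.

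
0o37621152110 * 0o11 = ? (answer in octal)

0o436032673210

Multiply each base-8 digit by 9, carrying:
  0×9 = 0 → write 0
  1×9 = 9 → write 1 carry 1
  1×9+1 = 10 → write 2 carry 1
  2×9+1 = 19 → write 3 carry 2
  5×9+2 = 47 → write 7 carry 5
  1×9+5 = 14 → write 6 carry 1
  1×9+1 = 10 → write 2 carry 1
  2×9+1 = 19 → write 3 carry 2
  6×9+2 = 56 → write 0 carry 7
  7×9+7 = 70 → write 6 carry 8
  3×9+8 = 35 → write 3 carry 4
  remaining carry: 4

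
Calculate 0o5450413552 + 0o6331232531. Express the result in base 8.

0o14001646303

Add column by column in base 8, right to left:
  2+1 = 3
  5+3 = 0 carry 1
  5+5+1 = 3 carry 1
  3+2+1 = 6
  1+3 = 4
  4+2 = 6
  0+1 = 1
  5+3 = 0 carry 1
  4+3+1 = 0 carry 1
  5+6+1 = 4 carry 1
  final carry 1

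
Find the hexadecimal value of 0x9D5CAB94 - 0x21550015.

0x7C07AB7F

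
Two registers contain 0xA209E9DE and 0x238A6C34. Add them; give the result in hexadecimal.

0xC5945612

Add column by column in base 16, right to left:
  E+4 = 2 carry 1
  D+3+1 = 1 carry 1
  9+C+1 = 6 carry 1
  E+6+1 = 5 carry 1
  9+A+1 = 4 carry 1
  0+8+1 = 9
  2+3 = 5
  A+2 = C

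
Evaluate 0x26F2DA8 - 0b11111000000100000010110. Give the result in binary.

0b1111100110010010110010010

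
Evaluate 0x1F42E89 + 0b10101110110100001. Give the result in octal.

0o175306052

0x1F42E89 = 0o175027211 in octal.
0b10101110110100001 = 0o256641 in octal.
Add column by column in base 8, right to left:
  1+1 = 2
  1+4 = 5
  2+6 = 0 carry 1
  7+6+1 = 6 carry 1
  2+5+1 = 0 carry 1
  0+2+1 = 3
  5+0 = 5
  7+0 = 7
  1+0 = 1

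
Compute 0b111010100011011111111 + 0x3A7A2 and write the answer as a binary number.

0b1000001110111010100001

0x3A7A2 = 0b111010011110100010 in binary.
Add column by column in base 2, right to left:
  1+0 = 1
  1+1 = 0 carry 1
  1+0+1 = 0 carry 1
  1+0+1 = 0 carry 1
  1+0+1 = 0 carry 1
  1+1+1 = 1 carry 1
  1+0+1 = 0 carry 1
  1+1+1 = 1 carry 1
  0+1+1 = 0 carry 1
  1+1+1 = 1 carry 1
  1+1+1 = 1 carry 1
  0+0+1 = 1
  0+0 = 0
  0+1 = 1
  1+0 = 1
  0+1 = 1
  1+1 = 0 carry 1
  0+1+1 = 0 carry 1
  1+0+1 = 0 carry 1
  1+0+1 = 0 carry 1
  1+0+1 = 0 carry 1
  final carry 1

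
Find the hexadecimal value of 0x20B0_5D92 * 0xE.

Multiply each base-16 digit by 14, carrying:
  2×14 = 28 → write C carry 1
  9×14+1 = 127 → write F carry 7
  D×14+7 = 189 → write D carry 11
  5×14+11 = 81 → write 1 carry 5
  0×14+5 = 5 → write 5
  B×14 = 154 → write A carry 9
  0×14+9 = 9 → write 9
  2×14 = 28 → write C carry 1
  remaining carry: 1

0x1C9A51DFC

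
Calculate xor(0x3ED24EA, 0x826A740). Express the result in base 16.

0xBCB83AA

XOR each hex digit independently (no carries):
  3^8=B, E^2=C, D^6=B, 2^A=8, 4^7=3, E^4=A, A^0=A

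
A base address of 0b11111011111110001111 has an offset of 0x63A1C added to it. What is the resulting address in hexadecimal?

0x15F9AB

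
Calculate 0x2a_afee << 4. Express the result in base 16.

Shifting left by 4 bits = 1 hex digit: append 1 zero.

0x2aafee0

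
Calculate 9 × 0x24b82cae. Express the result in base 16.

0x14a79921e

Multiply each base-16 digit by 9, carrying:
  e×9 = 126 → write e carry 7
  a×9+7 = 97 → write 1 carry 6
  c×9+6 = 114 → write 2 carry 7
  2×9+7 = 25 → write 9 carry 1
  8×9+1 = 73 → write 9 carry 4
  b×9+4 = 103 → write 7 carry 6
  4×9+6 = 42 → write a carry 2
  2×9+2 = 20 → write 4 carry 1
  remaining carry: 1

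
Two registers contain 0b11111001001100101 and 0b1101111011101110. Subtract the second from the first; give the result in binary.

0b10001001101110111

Subtract column by column in base 2:
  1-0 → 1
  0-1 → 1 (borrow)
  1-1-1 → 1 (borrow)
  0-1-1 → 0 (borrow)
  0-0-1 → 1 (borrow)
  1-1-1 → 1 (borrow)
  1-1-1 → 1 (borrow)
  0-1-1 → 0 (borrow)
  0-0-1 → 1 (borrow)
  1-1-1 → 1 (borrow)
  0-1-1 → 0 (borrow)
  0-1-1 → 0 (borrow)
  1-1-1 → 1 (borrow)
  1-0-1 → 0
  1-1 → 0
  1-1 → 0
  1-0 → 1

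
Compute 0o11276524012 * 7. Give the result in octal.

Multiply each base-8 digit by 7, carrying:
  2×7 = 14 → write 6 carry 1
  1×7+1 = 8 → write 0 carry 1
  0×7+1 = 1 → write 1
  4×7 = 28 → write 4 carry 3
  2×7+3 = 17 → write 1 carry 2
  5×7+2 = 37 → write 5 carry 4
  6×7+4 = 46 → write 6 carry 5
  7×7+5 = 54 → write 6 carry 6
  2×7+6 = 20 → write 4 carry 2
  1×7+2 = 9 → write 1 carry 1
  1×7+1 = 8 → write 0 carry 1
  remaining carry: 1

0o101466514106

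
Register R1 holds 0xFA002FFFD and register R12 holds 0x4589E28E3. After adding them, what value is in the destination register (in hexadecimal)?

0x13F8A128E0

Add column by column in base 16, right to left:
  D+3 = 0 carry 1
  F+E+1 = E carry 1
  F+8+1 = 8 carry 1
  F+2+1 = 2 carry 1
  2+E+1 = 1 carry 1
  0+9+1 = A
  0+8 = 8
  A+5 = F
  F+4 = 3 carry 1
  final carry 1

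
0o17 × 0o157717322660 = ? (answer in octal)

Multiply each base-8 digit by 15, carrying:
  0×15 = 0 → write 0
  6×15 = 90 → write 2 carry 11
  6×15+11 = 101 → write 5 carry 12
  2×15+12 = 42 → write 2 carry 5
  2×15+5 = 35 → write 3 carry 4
  3×15+4 = 49 → write 1 carry 6
  7×15+6 = 111 → write 7 carry 13
  1×15+13 = 28 → write 4 carry 3
  7×15+3 = 108 → write 4 carry 13
  7×15+13 = 118 → write 6 carry 14
  5×15+14 = 89 → write 1 carry 11
  1×15+11 = 26 → write 2 carry 3
  remaining carry: 3

0o3216447132520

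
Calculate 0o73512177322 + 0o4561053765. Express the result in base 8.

0o100273253307

Add column by column in base 8, right to left:
  2+5 = 7
  2+6 = 0 carry 1
  3+7+1 = 3 carry 1
  7+3+1 = 3 carry 1
  7+5+1 = 5 carry 1
  1+0+1 = 2
  2+1 = 3
  1+6 = 7
  5+5 = 2 carry 1
  3+4+1 = 0 carry 1
  7+0+1 = 0 carry 1
  final carry 1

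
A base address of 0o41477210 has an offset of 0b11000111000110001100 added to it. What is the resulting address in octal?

0b11000111000110001100 = 0o3070614 in octal.
Add column by column in base 8, right to left:
  0+4 = 4
  1+1 = 2
  2+6 = 0 carry 1
  7+0+1 = 0 carry 1
  7+7+1 = 7 carry 1
  4+0+1 = 5
  1+3 = 4
  4+0 = 4

0o44570024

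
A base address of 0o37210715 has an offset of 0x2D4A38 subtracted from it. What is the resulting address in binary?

0b10011111100011110010101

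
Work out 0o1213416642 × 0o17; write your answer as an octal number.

0o23054736176

Multiply each base-8 digit by 15, carrying:
  2×15 = 30 → write 6 carry 3
  4×15+3 = 63 → write 7 carry 7
  6×15+7 = 97 → write 1 carry 12
  6×15+12 = 102 → write 6 carry 12
  1×15+12 = 27 → write 3 carry 3
  4×15+3 = 63 → write 7 carry 7
  3×15+7 = 52 → write 4 carry 6
  1×15+6 = 21 → write 5 carry 2
  2×15+2 = 32 → write 0 carry 4
  1×15+4 = 19 → write 3 carry 2
  remaining carry: 2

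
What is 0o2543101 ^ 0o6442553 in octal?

XOR each oct digit independently (no carries):
  2^6=4, 5^4=1, 4^4=0, 3^2=1, 1^5=4, 0^5=5, 1^3=2

0o4101452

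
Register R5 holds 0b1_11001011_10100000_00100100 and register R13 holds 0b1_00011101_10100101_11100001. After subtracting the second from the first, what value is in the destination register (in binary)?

Subtract column by column in base 2:
  0-1 → 1 (borrow)
  0-0-1 → 1 (borrow)
  1-0-1 → 0
  0-0 → 0
  0-0 → 0
  1-1 → 0
  0-1 → 1 (borrow)
  0-1-1 → 0 (borrow)
  0-1-1 → 0 (borrow)
  0-0-1 → 1 (borrow)
  0-1-1 → 0 (borrow)
  0-0-1 → 1 (borrow)
  0-0-1 → 1 (borrow)
  1-1-1 → 1 (borrow)
  0-0-1 → 1 (borrow)
  1-1-1 → 1 (borrow)
  1-1-1 → 1 (borrow)
  1-0-1 → 0
  0-1 → 1 (borrow)
  1-1-1 → 1 (borrow)
  0-1-1 → 0 (borrow)
  0-0-1 → 1 (borrow)
  1-0-1 → 0
  1-0 → 1
  1-1 → 0

0b101011011111101001000011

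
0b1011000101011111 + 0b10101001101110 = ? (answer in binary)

0b1101101111001101

Add column by column in base 2, right to left:
  1+0 = 1
  1+1 = 0 carry 1
  1+1+1 = 1 carry 1
  1+1+1 = 1 carry 1
  1+0+1 = 0 carry 1
  0+1+1 = 0 carry 1
  1+1+1 = 1 carry 1
  0+0+1 = 1
  1+0 = 1
  0+1 = 1
  0+0 = 0
  0+1 = 1
  1+0 = 1
  1+1 = 0 carry 1
  0+0+1 = 1
  1+0 = 1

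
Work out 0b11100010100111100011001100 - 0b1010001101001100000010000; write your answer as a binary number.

0b10010000111110000010111100

Subtract column by column in base 2:
  0-0 → 0
  0-0 → 0
  1-0 → 1
  1-0 → 1
  0-1 → 1 (borrow)
  0-0-1 → 1 (borrow)
  1-0-1 → 0
  1-0 → 1
  0-0 → 0
  0-0 → 0
  0-0 → 0
  1-1 → 0
  1-1 → 0
  1-0 → 1
  1-0 → 1
  0-1 → 1 (borrow)
  0-0-1 → 1 (borrow)
  1-1-1 → 1 (borrow)
  0-1-1 → 0 (borrow)
  1-0-1 → 0
  0-0 → 0
  0-0 → 0
  0-1 → 1 (borrow)
  1-0-1 → 0
  1-1 → 0
  1-0 → 1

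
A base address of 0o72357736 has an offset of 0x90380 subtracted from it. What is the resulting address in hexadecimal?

0xE0DC5E

0o72357736 = 0xE9DFDE in hexadecimal.
Subtract column by column in base 16:
  E-0 → E
  D-8 → 5
  F-3 → C
  D-0 → D
  9-9 → 0
  E-0 → E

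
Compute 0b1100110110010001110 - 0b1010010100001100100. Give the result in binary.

Subtract column by column in base 2:
  0-0 → 0
  1-0 → 1
  1-1 → 0
  1-0 → 1
  0-0 → 0
  0-1 → 1 (borrow)
  0-1-1 → 0 (borrow)
  1-0-1 → 0
  0-0 → 0
  0-0 → 0
  1-0 → 1
  1-1 → 0
  0-0 → 0
  1-1 → 0
  1-0 → 1
  0-0 → 0
  0-1 → 1 (borrow)
  1-0-1 → 0
  1-1 → 0

0b10100010000101010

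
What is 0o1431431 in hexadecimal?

0x63319

Each octal digit is 3 bits: 1=001 4=100 3=011 1=001 4=100 3=011 1=001.
Group the bits into nibbles: 0110 0011 0011 0001 1001 → 63319.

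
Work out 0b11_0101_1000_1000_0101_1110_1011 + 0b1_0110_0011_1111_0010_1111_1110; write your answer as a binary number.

0b100101111000111100011101001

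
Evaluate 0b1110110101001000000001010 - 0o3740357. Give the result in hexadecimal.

0x1CACF1B

0b1110110101001000000001010 = 0x1DA900A in hexadecimal.
0o3740357 = 0xFC0EF in hexadecimal.
Subtract column by column in base 16:
  A-F → B (borrow)
  0-E-1 → 1 (borrow)
  0-0-1 → F (borrow)
  9-C-1 → C (borrow)
  A-F-1 → A (borrow)
  D-0-1 → C
  1-0 → 1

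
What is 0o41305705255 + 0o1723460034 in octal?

Add column by column in base 8, right to left:
  5+4 = 1 carry 1
  5+3+1 = 1 carry 1
  2+0+1 = 3
  5+0 = 5
  0+6 = 6
  7+4 = 3 carry 1
  5+3+1 = 1 carry 1
  0+2+1 = 3
  3+7 = 2 carry 1
  1+1+1 = 3
  4+0 = 4

0o43231365311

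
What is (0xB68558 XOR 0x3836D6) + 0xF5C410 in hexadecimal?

0x184779E

First 0xB68558 XOR 0x3836D6 = 0x8EB38E.
Add column by column in base 16, right to left:
  E+0 = E
  8+1 = 9
  3+4 = 7
  B+C = 7 carry 1
  E+5+1 = 4 carry 1
  8+F+1 = 8 carry 1
  final carry 1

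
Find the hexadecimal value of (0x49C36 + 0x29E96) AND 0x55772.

Add column by column in base 16, right to left:
  6+6 = C
  3+9 = C
  C+E = A carry 1
  9+9+1 = 3 carry 1
  4+2+1 = 7
Sum = 0x73ACC; now AND with 0x55772:
  7&5=5, 3&5=1, A&7=2, C&7=4, C&2=0

0x51240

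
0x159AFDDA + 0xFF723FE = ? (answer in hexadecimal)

0x259221D8

Add column by column in base 16, right to left:
  A+E = 8 carry 1
  D+F+1 = D carry 1
  D+3+1 = 1 carry 1
  F+2+1 = 2 carry 1
  A+7+1 = 2 carry 1
  9+F+1 = 9 carry 1
  5+F+1 = 5 carry 1
  1+0+1 = 2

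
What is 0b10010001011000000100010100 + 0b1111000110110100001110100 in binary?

0b100001010001110100110001000

Add column by column in base 2, right to left:
  0+0 = 0
  0+0 = 0
  1+1 = 0 carry 1
  0+0+1 = 1
  1+1 = 0 carry 1
  0+1+1 = 0 carry 1
  0+1+1 = 0 carry 1
  0+0+1 = 1
  1+0 = 1
  0+0 = 0
  0+0 = 0
  0+1 = 1
  0+0 = 0
  0+1 = 1
  0+1 = 1
  1+0 = 1
  1+1 = 0 carry 1
  0+1+1 = 0 carry 1
  1+0+1 = 0 carry 1
  0+0+1 = 1
  0+0 = 0
  0+1 = 1
  1+1 = 0 carry 1
  0+1+1 = 0 carry 1
  0+1+1 = 0 carry 1
  1+0+1 = 0 carry 1
  final carry 1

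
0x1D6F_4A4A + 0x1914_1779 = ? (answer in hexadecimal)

Add column by column in base 16, right to left:
  A+9 = 3 carry 1
  4+7+1 = C
  A+7 = 1 carry 1
  4+1+1 = 6
  F+4 = 3 carry 1
  6+1+1 = 8
  D+9 = 6 carry 1
  1+1+1 = 3

0x368361C3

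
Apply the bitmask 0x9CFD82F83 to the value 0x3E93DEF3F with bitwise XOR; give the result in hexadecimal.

0xA26E5C0BC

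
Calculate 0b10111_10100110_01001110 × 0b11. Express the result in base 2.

Multiply each base-2 digit by 3, carrying:
  0×3 = 0 → write 0
  1×3 = 3 → write 1 carry 1
  1×3+1 = 4 → write 0 carry 2
  1×3+2 = 5 → write 1 carry 2
  0×3+2 = 2 → write 0 carry 1
  0×3+1 = 1 → write 1
  1×3 = 3 → write 1 carry 1
  0×3+1 = 1 → write 1
  0×3 = 0 → write 0
  1×3 = 3 → write 1 carry 1
  1×3+1 = 4 → write 0 carry 2
  0×3+2 = 2 → write 0 carry 1
  0×3+1 = 1 → write 1
  1×3 = 3 → write 1 carry 1
  0×3+1 = 1 → write 1
  1×3 = 3 → write 1 carry 1
  1×3+1 = 4 → write 0 carry 2
  1×3+2 = 5 → write 1 carry 2
  1×3+2 = 5 → write 1 carry 2
  0×3+2 = 2 → write 0 carry 1
  1×3+1 = 4 → write 0 carry 2
  remaining carry: 10

0b10001101111001011101010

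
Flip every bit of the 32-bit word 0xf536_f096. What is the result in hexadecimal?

Each hex digit d becomes f−d:
  f→0, 5→a, 3→c, 6→9, f→0, 0→f, 9→6, 6→9

0x0ac90f69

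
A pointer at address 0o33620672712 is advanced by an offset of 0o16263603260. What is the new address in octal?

0o52104476172

Add column by column in base 8, right to left:
  2+0 = 2
  1+6 = 7
  7+2 = 1 carry 1
  2+3+1 = 6
  7+0 = 7
  6+6 = 4 carry 1
  0+3+1 = 4
  2+6 = 0 carry 1
  6+2+1 = 1 carry 1
  3+6+1 = 2 carry 1
  3+1+1 = 5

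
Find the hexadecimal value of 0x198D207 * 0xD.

0x14C2AA5B

Multiply each base-16 digit by 13, carrying:
  7×13 = 91 → write B carry 5
  0×13+5 = 5 → write 5
  2×13 = 26 → write A carry 1
  D×13+1 = 170 → write A carry 10
  8×13+10 = 114 → write 2 carry 7
  9×13+7 = 124 → write C carry 7
  1×13+7 = 20 → write 4 carry 1
  remaining carry: 1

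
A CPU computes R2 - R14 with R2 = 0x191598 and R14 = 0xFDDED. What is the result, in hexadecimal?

0x937AB

Subtract column by column in base 16:
  8-D → B (borrow)
  9-E-1 → A (borrow)
  5-D-1 → 7 (borrow)
  1-D-1 → 3 (borrow)
  9-F-1 → 9 (borrow)
  1-0-1 → 0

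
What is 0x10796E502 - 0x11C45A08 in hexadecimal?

0xF5D28AFA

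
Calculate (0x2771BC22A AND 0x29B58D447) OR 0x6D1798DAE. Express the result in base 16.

0x6D379CDAE

0x2771BC22A AND 0x29B58D447 = 0x21318C002.
Then OR with 0x6D1798DAE.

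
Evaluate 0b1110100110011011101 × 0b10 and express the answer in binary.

0b11101001100110111010

Multiply each base-2 digit by 2, carrying:
  1×2 = 2 → write 0 carry 1
  0×2+1 = 1 → write 1
  1×2 = 2 → write 0 carry 1
  1×2+1 = 3 → write 1 carry 1
  1×2+1 = 3 → write 1 carry 1
  0×2+1 = 1 → write 1
  1×2 = 2 → write 0 carry 1
  1×2+1 = 3 → write 1 carry 1
  0×2+1 = 1 → write 1
  0×2 = 0 → write 0
  1×2 = 2 → write 0 carry 1
  1×2+1 = 3 → write 1 carry 1
  0×2+1 = 1 → write 1
  0×2 = 0 → write 0
  1×2 = 2 → write 0 carry 1
  0×2+1 = 1 → write 1
  1×2 = 2 → write 0 carry 1
  1×2+1 = 3 → write 1 carry 1
  1×2+1 = 3 → write 1 carry 1
  remaining carry: 1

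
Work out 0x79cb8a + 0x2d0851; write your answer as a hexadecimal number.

Add column by column in base 16, right to left:
  a+1 = b
  8+5 = d
  b+8 = 3 carry 1
  c+0+1 = d
  9+d = 6 carry 1
  7+2+1 = a

0xa6d3db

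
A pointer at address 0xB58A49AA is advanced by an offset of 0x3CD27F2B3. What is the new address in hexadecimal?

0x482B23C5D

Add column by column in base 16, right to left:
  A+3 = D
  A+B = 5 carry 1
  9+2+1 = C
  4+F = 3 carry 1
  A+7+1 = 2 carry 1
  8+2+1 = B
  5+D = 2 carry 1
  B+C+1 = 8 carry 1
  0+3+1 = 4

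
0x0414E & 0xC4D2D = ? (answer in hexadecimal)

AND each hex digit independently (no carries):
  0&C=0, 4&4=4, 1&D=1, 4&2=0, E&D=C

0x0410C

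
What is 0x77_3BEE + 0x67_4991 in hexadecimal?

Add column by column in base 16, right to left:
  E+1 = F
  E+9 = 7 carry 1
  B+9+1 = 5 carry 1
  3+4+1 = 8
  7+7 = E
  7+6 = D

0xDE857F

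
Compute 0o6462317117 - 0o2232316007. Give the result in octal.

Subtract column by column in base 8:
  7-7 → 0
  1-0 → 1
  1-0 → 1
  7-6 → 1
  1-1 → 0
  3-3 → 0
  2-2 → 0
  6-3 → 3
  4-2 → 2
  6-2 → 4

0o4230001110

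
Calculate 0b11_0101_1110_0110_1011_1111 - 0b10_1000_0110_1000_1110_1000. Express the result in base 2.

Subtract column by column in base 2:
  1-0 → 1
  1-0 → 1
  1-0 → 1
  1-1 → 0
  1-0 → 1
  1-1 → 0
  0-1 → 1 (borrow)
  1-1-1 → 1 (borrow)
  0-0-1 → 1 (borrow)
  1-0-1 → 0
  1-0 → 1
  0-1 → 1 (borrow)
  0-0-1 → 1 (borrow)
  1-1-1 → 1 (borrow)
  1-1-1 → 1 (borrow)
  1-0-1 → 0
  1-0 → 1
  0-0 → 0
  1-0 → 1
  0-1 → 1 (borrow)
  1-0-1 → 0
  1-1 → 0

0b11010111110111010111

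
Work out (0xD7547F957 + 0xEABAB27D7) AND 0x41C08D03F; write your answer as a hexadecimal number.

0x40000002E

Add column by column in base 16, right to left:
  7+7 = E
  5+D = 2 carry 1
  9+7+1 = 1 carry 1
  F+2+1 = 2 carry 1
  7+B+1 = 3 carry 1
  4+A+1 = F
  5+B = 0 carry 1
  7+A+1 = 2 carry 1
  D+E+1 = C carry 1
  final carry 1
Sum = 0x1C20F3212E; now AND with 0x41C08D03F:
  1&0=0, C&4=4, 2&1=0, 0&C=0, F&0=0, 3&8=0, 2&D=0, 1&0=0, 2&3=2, E&F=E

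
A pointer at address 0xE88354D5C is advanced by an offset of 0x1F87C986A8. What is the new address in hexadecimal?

0x2E0FFED404

Add column by column in base 16, right to left:
  C+8 = 4 carry 1
  5+A+1 = 0 carry 1
  D+6+1 = 4 carry 1
  4+8+1 = D
  5+9 = E
  3+C = F
  8+7 = F
  8+8 = 0 carry 1
  E+F+1 = E carry 1
  0+1+1 = 2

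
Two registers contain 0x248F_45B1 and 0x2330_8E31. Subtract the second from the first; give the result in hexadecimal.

0x15EB780

Subtract column by column in base 16:
  1-1 → 0
  B-3 → 8
  5-E → 7 (borrow)
  4-8-1 → B (borrow)
  F-0-1 → E
  8-3 → 5
  4-3 → 1
  2-2 → 0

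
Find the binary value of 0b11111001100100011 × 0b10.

Multiply each base-2 digit by 2, carrying:
  1×2 = 2 → write 0 carry 1
  1×2+1 = 3 → write 1 carry 1
  0×2+1 = 1 → write 1
  0×2 = 0 → write 0
  0×2 = 0 → write 0
  1×2 = 2 → write 0 carry 1
  0×2+1 = 1 → write 1
  0×2 = 0 → write 0
  1×2 = 2 → write 0 carry 1
  1×2+1 = 3 → write 1 carry 1
  0×2+1 = 1 → write 1
  0×2 = 0 → write 0
  1×2 = 2 → write 0 carry 1
  1×2+1 = 3 → write 1 carry 1
  1×2+1 = 3 → write 1 carry 1
  1×2+1 = 3 → write 1 carry 1
  1×2+1 = 3 → write 1 carry 1
  remaining carry: 1

0b111110011001000110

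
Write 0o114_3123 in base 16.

0x4C653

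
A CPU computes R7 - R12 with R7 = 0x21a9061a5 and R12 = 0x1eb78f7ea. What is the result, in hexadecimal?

0x2f1769bb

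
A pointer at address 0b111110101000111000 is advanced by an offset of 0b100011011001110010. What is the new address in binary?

0b1100010000010101010

Add column by column in base 2, right to left:
  0+0 = 0
  0+1 = 1
  0+0 = 0
  1+0 = 1
  1+1 = 0 carry 1
  1+1+1 = 1 carry 1
  0+1+1 = 0 carry 1
  0+0+1 = 1
  0+0 = 0
  1+1 = 0 carry 1
  0+1+1 = 0 carry 1
  1+0+1 = 0 carry 1
  0+1+1 = 0 carry 1
  1+1+1 = 1 carry 1
  1+0+1 = 0 carry 1
  1+0+1 = 0 carry 1
  1+0+1 = 0 carry 1
  1+1+1 = 1 carry 1
  final carry 1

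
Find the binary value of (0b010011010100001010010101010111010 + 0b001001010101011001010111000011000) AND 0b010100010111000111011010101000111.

0b10100000001000011001000001000010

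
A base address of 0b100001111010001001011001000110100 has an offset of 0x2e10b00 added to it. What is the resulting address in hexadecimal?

0b100001111010001001011001000110100 = 0x10f44b234 in hexadecimal.
Add column by column in base 16, right to left:
  4+0 = 4
  3+0 = 3
  2+b = d
  b+0 = b
  4+1 = 5
  4+e = 2 carry 1
  f+2+1 = 2 carry 1
  0+0+1 = 1
  1+0 = 1

0x11225bd34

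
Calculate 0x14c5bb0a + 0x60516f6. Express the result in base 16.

0x1acad200

Add column by column in base 16, right to left:
  a+6 = 0 carry 1
  0+f+1 = 0 carry 1
  b+6+1 = 2 carry 1
  b+1+1 = d
  5+5 = a
  c+0 = c
  4+6 = a
  1+0 = 1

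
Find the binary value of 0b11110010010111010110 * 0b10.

Multiply each base-2 digit by 2, carrying:
  0×2 = 0 → write 0
  1×2 = 2 → write 0 carry 1
  1×2+1 = 3 → write 1 carry 1
  0×2+1 = 1 → write 1
  1×2 = 2 → write 0 carry 1
  0×2+1 = 1 → write 1
  1×2 = 2 → write 0 carry 1
  1×2+1 = 3 → write 1 carry 1
  1×2+1 = 3 → write 1 carry 1
  0×2+1 = 1 → write 1
  1×2 = 2 → write 0 carry 1
  0×2+1 = 1 → write 1
  0×2 = 0 → write 0
  1×2 = 2 → write 0 carry 1
  0×2+1 = 1 → write 1
  0×2 = 0 → write 0
  1×2 = 2 → write 0 carry 1
  1×2+1 = 3 → write 1 carry 1
  1×2+1 = 3 → write 1 carry 1
  1×2+1 = 3 → write 1 carry 1
  remaining carry: 1

0b111100100101110101100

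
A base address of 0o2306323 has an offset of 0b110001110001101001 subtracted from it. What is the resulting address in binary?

0o2306323 = 0b10011000110011010011 in binary.
Subtract column by column in base 2:
  1-1 → 0
  1-0 → 1
  0-0 → 0
  0-1 → 1 (borrow)
  1-0-1 → 0
  0-1 → 1 (borrow)
  1-1-1 → 1 (borrow)
  1-0-1 → 0
  0-0 → 0
  0-0 → 0
  1-1 → 0
  1-1 → 0
  0-1 → 1 (borrow)
  0-0-1 → 1 (borrow)
  0-0-1 → 1 (borrow)
  1-0-1 → 0
  1-1 → 0
  0-1 → 1 (borrow)
  0-0-1 → 1 (borrow)
  1-0-1 → 0

0b1100111000001101010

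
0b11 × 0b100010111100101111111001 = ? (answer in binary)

Multiply each base-2 digit by 3, carrying:
  1×3 = 3 → write 1 carry 1
  0×3+1 = 1 → write 1
  0×3 = 0 → write 0
  1×3 = 3 → write 1 carry 1
  1×3+1 = 4 → write 0 carry 2
  1×3+2 = 5 → write 1 carry 2
  1×3+2 = 5 → write 1 carry 2
  1×3+2 = 5 → write 1 carry 2
  1×3+2 = 5 → write 1 carry 2
  1×3+2 = 5 → write 1 carry 2
  0×3+2 = 2 → write 0 carry 1
  1×3+1 = 4 → write 0 carry 2
  0×3+2 = 2 → write 0 carry 1
  0×3+1 = 1 → write 1
  1×3 = 3 → write 1 carry 1
  1×3+1 = 4 → write 0 carry 2
  1×3+2 = 5 → write 1 carry 2
  1×3+2 = 5 → write 1 carry 2
  0×3+2 = 2 → write 0 carry 1
  1×3+1 = 4 → write 0 carry 2
  0×3+2 = 2 → write 0 carry 1
  0×3+1 = 1 → write 1
  0×3 = 0 → write 0
  1×3 = 3 → write 1 carry 1
  remaining carry: 1

0b1101000110110001111101011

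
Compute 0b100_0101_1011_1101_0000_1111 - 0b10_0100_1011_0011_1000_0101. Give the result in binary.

0b1000010000100110001010

Subtract column by column in base 2:
  1-1 → 0
  1-0 → 1
  1-1 → 0
  1-0 → 1
  0-0 → 0
  0-0 → 0
  0-0 → 0
  0-1 → 1 (borrow)
  1-1-1 → 1 (borrow)
  0-1-1 → 0 (borrow)
  1-0-1 → 0
  1-0 → 1
  1-1 → 0
  1-1 → 0
  0-0 → 0
  1-1 → 0
  1-0 → 1
  0-0 → 0
  1-1 → 0
  0-0 → 0
  0-0 → 0
  0-1 → 1 (borrow)
  1-0-1 → 0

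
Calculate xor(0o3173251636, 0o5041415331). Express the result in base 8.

0o6132644507

XOR each oct digit independently (no carries):
  3^5=6, 1^0=1, 7^4=3, 3^1=2, 2^4=6, 5^1=4, 1^5=4, 6^3=5, 3^3=0, 6^1=7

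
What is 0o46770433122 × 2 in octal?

0o115761066244

Multiply each base-8 digit by 2, carrying:
  2×2 = 4 → write 4
  2×2 = 4 → write 4
  1×2 = 2 → write 2
  3×2 = 6 → write 6
  3×2 = 6 → write 6
  4×2 = 8 → write 0 carry 1
  0×2+1 = 1 → write 1
  7×2 = 14 → write 6 carry 1
  7×2+1 = 15 → write 7 carry 1
  6×2+1 = 13 → write 5 carry 1
  4×2+1 = 9 → write 1 carry 1
  remaining carry: 1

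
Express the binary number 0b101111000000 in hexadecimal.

Group the bits into nibbles: 1011 1100 0000 → BC0.

0xBC0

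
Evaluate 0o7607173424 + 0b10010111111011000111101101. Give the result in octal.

0o10037124401

0b10010111111011000111101101 = 0o227730755 in octal.
Add column by column in base 8, right to left:
  4+5 = 1 carry 1
  2+5+1 = 0 carry 1
  4+7+1 = 4 carry 1
  3+0+1 = 4
  7+3 = 2 carry 1
  1+7+1 = 1 carry 1
  7+7+1 = 7 carry 1
  0+2+1 = 3
  6+2 = 0 carry 1
  7+0+1 = 0 carry 1
  final carry 1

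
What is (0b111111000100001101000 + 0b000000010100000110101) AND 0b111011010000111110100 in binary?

Add column by column in base 2, right to left:
  0+1 = 1
  0+0 = 0
  0+1 = 1
  1+0 = 1
  0+1 = 1
  1+1 = 0 carry 1
  1+0+1 = 0 carry 1
  0+0+1 = 1
  0+0 = 0
  0+0 = 0
  0+0 = 0
  1+1 = 0 carry 1
  0+0+1 = 1
  0+1 = 1
  0+0 = 0
  1+0 = 1
  1+0 = 1
  1+0 = 1
  1+0 = 1
  1+0 = 1
  1+0 = 1
Sum = 0b111111011000010011101; now AND with 0b111011010000111110100:
  111111011000010011101
& 111011010000111110100
= 111011010000010010100

0b111011010000010010100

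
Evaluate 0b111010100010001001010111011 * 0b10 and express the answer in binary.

Multiply each base-2 digit by 2, carrying:
  1×2 = 2 → write 0 carry 1
  1×2+1 = 3 → write 1 carry 1
  0×2+1 = 1 → write 1
  1×2 = 2 → write 0 carry 1
  1×2+1 = 3 → write 1 carry 1
  1×2+1 = 3 → write 1 carry 1
  0×2+1 = 1 → write 1
  1×2 = 2 → write 0 carry 1
  0×2+1 = 1 → write 1
  1×2 = 2 → write 0 carry 1
  0×2+1 = 1 → write 1
  0×2 = 0 → write 0
  1×2 = 2 → write 0 carry 1
  0×2+1 = 1 → write 1
  0×2 = 0 → write 0
  0×2 = 0 → write 0
  1×2 = 2 → write 0 carry 1
  0×2+1 = 1 → write 1
  0×2 = 0 → write 0
  0×2 = 0 → write 0
  1×2 = 2 → write 0 carry 1
  0×2+1 = 1 → write 1
  1×2 = 2 → write 0 carry 1
  0×2+1 = 1 → write 1
  1×2 = 2 → write 0 carry 1
  1×2+1 = 3 → write 1 carry 1
  1×2+1 = 3 → write 1 carry 1
  remaining carry: 1

0b1110101000100010010101110110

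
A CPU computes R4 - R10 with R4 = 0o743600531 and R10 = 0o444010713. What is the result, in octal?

Subtract column by column in base 8:
  1-3 → 6 (borrow)
  3-1-1 → 1
  5-7 → 6 (borrow)
  0-0-1 → 7 (borrow)
  0-1-1 → 6 (borrow)
  6-0-1 → 5
  3-4 → 7 (borrow)
  4-4-1 → 7 (borrow)
  7-4-1 → 2

0o277567616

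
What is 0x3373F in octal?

0o633477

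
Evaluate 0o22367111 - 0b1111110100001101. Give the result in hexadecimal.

0x48F13C

0o22367111 = 0x49EE49 in hexadecimal.
0b1111110100001101 = 0xFD0D in hexadecimal.
Subtract column by column in base 16:
  9-D → C (borrow)
  4-0-1 → 3
  E-D → 1
  E-F → F (borrow)
  9-0-1 → 8
  4-0 → 4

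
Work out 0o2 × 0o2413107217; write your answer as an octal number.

0o5026216436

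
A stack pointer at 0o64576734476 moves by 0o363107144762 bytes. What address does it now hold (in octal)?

0o447706101460

Add column by column in base 8, right to left:
  6+2 = 0 carry 1
  7+6+1 = 6 carry 1
  4+7+1 = 4 carry 1
  4+4+1 = 1 carry 1
  3+4+1 = 0 carry 1
  7+1+1 = 1 carry 1
  6+7+1 = 6 carry 1
  7+0+1 = 0 carry 1
  5+1+1 = 7
  4+3 = 7
  6+6 = 4 carry 1
  0+3+1 = 4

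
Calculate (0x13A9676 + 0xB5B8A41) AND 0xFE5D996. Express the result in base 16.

0xC840096

Add column by column in base 16, right to left:
  6+1 = 7
  7+4 = B
  6+A = 0 carry 1
  9+8+1 = 2 carry 1
  A+B+1 = 6 carry 1
  3+5+1 = 9
  1+B = C
Sum = 0xC9620B7; now AND with 0xFE5D996:
  C&F=C, 9&E=8, 6&5=4, 2&D=0, 0&9=0, B&9=9, 7&6=6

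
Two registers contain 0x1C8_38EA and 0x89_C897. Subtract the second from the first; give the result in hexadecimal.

Subtract column by column in base 16:
  A-7 → 3
  E-9 → 5
  8-8 → 0
  3-C → 7 (borrow)
  8-9-1 → E (borrow)
  C-8-1 → 3
  1-0 → 1

0x13E7053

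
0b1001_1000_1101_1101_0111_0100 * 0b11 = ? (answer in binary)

Multiply each base-2 digit by 3, carrying:
  0×3 = 0 → write 0
  0×3 = 0 → write 0
  1×3 = 3 → write 1 carry 1
  0×3+1 = 1 → write 1
  1×3 = 3 → write 1 carry 1
  1×3+1 = 4 → write 0 carry 2
  1×3+2 = 5 → write 1 carry 2
  0×3+2 = 2 → write 0 carry 1
  1×3+1 = 4 → write 0 carry 2
  0×3+2 = 2 → write 0 carry 1
  1×3+1 = 4 → write 0 carry 2
  1×3+2 = 5 → write 1 carry 2
  1×3+2 = 5 → write 1 carry 2
  0×3+2 = 2 → write 0 carry 1
  1×3+1 = 4 → write 0 carry 2
  1×3+2 = 5 → write 1 carry 2
  0×3+2 = 2 → write 0 carry 1
  0×3+1 = 1 → write 1
  0×3 = 0 → write 0
  1×3 = 3 → write 1 carry 1
  1×3+1 = 4 → write 0 carry 2
  0×3+2 = 2 → write 0 carry 1
  0×3+1 = 1 → write 1
  1×3 = 3 → write 1 carry 1
  remaining carry: 1

0b1110010101001100001011100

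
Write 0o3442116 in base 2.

Each octal digit is 3 bits: 3=011 4=100 4=100 2=010 1=001 1=001 6=110.

0b11100100010001001110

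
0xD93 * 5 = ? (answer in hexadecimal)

0x43DF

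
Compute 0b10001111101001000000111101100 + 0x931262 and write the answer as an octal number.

0o2241712116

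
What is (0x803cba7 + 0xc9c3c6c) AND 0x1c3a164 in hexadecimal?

0x800000

Add column by column in base 16, right to left:
  7+c = 3 carry 1
  a+6+1 = 1 carry 1
  b+c+1 = 8 carry 1
  c+3+1 = 0 carry 1
  3+c+1 = 0 carry 1
  0+9+1 = a
  8+c = 4 carry 1
  final carry 1
Sum = 0x14a00813; now AND with 0x1c3a164:
  1&0=0, 4&1=0, a&c=8, 0&3=0, 0&a=0, 8&1=0, 1&6=0, 3&4=0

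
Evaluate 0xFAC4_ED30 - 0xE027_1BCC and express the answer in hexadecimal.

Subtract column by column in base 16:
  0-C → 4 (borrow)
  3-C-1 → 6 (borrow)
  D-B-1 → 1
  E-1 → D
  4-7 → D (borrow)
  C-2-1 → 9
  A-0 → A
  F-E → 1

0x1A9DD164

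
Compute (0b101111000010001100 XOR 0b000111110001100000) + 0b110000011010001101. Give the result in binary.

0b1011001001101111001

First 0b101111000010001100 XOR 0b000111110001100000 = 0b101000110011101100.
Add column by column in base 2, right to left:
  0+1 = 1
  0+0 = 0
  1+1 = 0 carry 1
  1+1+1 = 1 carry 1
  0+0+1 = 1
  1+0 = 1
  1+0 = 1
  1+1 = 0 carry 1
  0+0+1 = 1
  0+1 = 1
  1+1 = 0 carry 1
  1+0+1 = 0 carry 1
  0+0+1 = 1
  0+0 = 0
  0+0 = 0
  1+0 = 1
  0+1 = 1
  1+1 = 0 carry 1
  final carry 1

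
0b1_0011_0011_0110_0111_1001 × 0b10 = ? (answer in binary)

0b1001100110110011110010

Multiply each base-2 digit by 2, carrying:
  1×2 = 2 → write 0 carry 1
  0×2+1 = 1 → write 1
  0×2 = 0 → write 0
  1×2 = 2 → write 0 carry 1
  1×2+1 = 3 → write 1 carry 1
  1×2+1 = 3 → write 1 carry 1
  1×2+1 = 3 → write 1 carry 1
  0×2+1 = 1 → write 1
  0×2 = 0 → write 0
  1×2 = 2 → write 0 carry 1
  1×2+1 = 3 → write 1 carry 1
  0×2+1 = 1 → write 1
  1×2 = 2 → write 0 carry 1
  1×2+1 = 3 → write 1 carry 1
  0×2+1 = 1 → write 1
  0×2 = 0 → write 0
  1×2 = 2 → write 0 carry 1
  1×2+1 = 3 → write 1 carry 1
  0×2+1 = 1 → write 1
  0×2 = 0 → write 0
  1×2 = 2 → write 0 carry 1
  remaining carry: 1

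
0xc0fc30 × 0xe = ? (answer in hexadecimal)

Multiply each base-16 digit by 14, carrying:
  0×14 = 0 → write 0
  3×14 = 42 → write a carry 2
  c×14+2 = 170 → write a carry 10
  f×14+10 = 220 → write c carry 13
  0×14+13 = 13 → write d
  c×14 = 168 → write 8 carry 10
  remaining carry: a

0xa8dcaa0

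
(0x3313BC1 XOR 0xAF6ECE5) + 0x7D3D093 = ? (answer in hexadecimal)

First 0x3313BC1 XOR 0xAF6ECE5 = 0x9C7D724.
Add column by column in base 16, right to left:
  4+3 = 7
  2+9 = B
  7+0 = 7
  D+D = A carry 1
  7+3+1 = B
  C+D = 9 carry 1
  9+7+1 = 1 carry 1
  final carry 1

0x119BA7B7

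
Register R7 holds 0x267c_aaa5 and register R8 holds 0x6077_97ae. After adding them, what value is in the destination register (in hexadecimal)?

0x86f44253

Add column by column in base 16, right to left:
  5+e = 3 carry 1
  a+a+1 = 5 carry 1
  a+7+1 = 2 carry 1
  a+9+1 = 4 carry 1
  c+7+1 = 4 carry 1
  7+7+1 = f
  6+0 = 6
  2+6 = 8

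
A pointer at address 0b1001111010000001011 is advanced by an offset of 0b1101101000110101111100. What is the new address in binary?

Add column by column in base 2, right to left:
  1+0 = 1
  1+0 = 1
  0+1 = 1
  1+1 = 0 carry 1
  0+1+1 = 0 carry 1
  0+1+1 = 0 carry 1
  0+1+1 = 0 carry 1
  0+0+1 = 1
  0+1 = 1
  0+0 = 0
  1+1 = 0 carry 1
  0+1+1 = 0 carry 1
  1+0+1 = 0 carry 1
  1+0+1 = 0 carry 1
  1+0+1 = 0 carry 1
  1+1+1 = 1 carry 1
  0+0+1 = 1
  0+1 = 1
  1+1 = 0 carry 1
  0+0+1 = 1
  0+1 = 1
  0+1 = 1

0b1110111000000110000111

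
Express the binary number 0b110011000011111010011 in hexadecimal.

0x1987D3

Group the bits into nibbles: 0001 1001 1000 0111 1101 0011 → 1987D3.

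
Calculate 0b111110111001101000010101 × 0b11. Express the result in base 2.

0b10111100101100111000111111

Multiply each base-2 digit by 3, carrying:
  1×3 = 3 → write 1 carry 1
  0×3+1 = 1 → write 1
  1×3 = 3 → write 1 carry 1
  0×3+1 = 1 → write 1
  1×3 = 3 → write 1 carry 1
  0×3+1 = 1 → write 1
  0×3 = 0 → write 0
  0×3 = 0 → write 0
  0×3 = 0 → write 0
  1×3 = 3 → write 1 carry 1
  0×3+1 = 1 → write 1
  1×3 = 3 → write 1 carry 1
  1×3+1 = 4 → write 0 carry 2
  0×3+2 = 2 → write 0 carry 1
  0×3+1 = 1 → write 1
  1×3 = 3 → write 1 carry 1
  1×3+1 = 4 → write 0 carry 2
  1×3+2 = 5 → write 1 carry 2
  0×3+2 = 2 → write 0 carry 1
  1×3+1 = 4 → write 0 carry 2
  1×3+2 = 5 → write 1 carry 2
  1×3+2 = 5 → write 1 carry 2
  1×3+2 = 5 → write 1 carry 2
  1×3+2 = 5 → write 1 carry 2
  remaining carry: 10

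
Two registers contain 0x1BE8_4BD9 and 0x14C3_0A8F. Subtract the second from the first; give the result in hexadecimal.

0x725414A

Subtract column by column in base 16:
  9-F → A (borrow)
  D-8-1 → 4
  B-A → 1
  4-0 → 4
  8-3 → 5
  E-C → 2
  B-4 → 7
  1-1 → 0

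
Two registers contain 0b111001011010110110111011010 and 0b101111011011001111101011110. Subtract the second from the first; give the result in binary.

0b1001111111100111001111100

Subtract column by column in base 2:
  0-0 → 0
  1-1 → 0
  0-1 → 1 (borrow)
  1-1-1 → 1 (borrow)
  1-1-1 → 1 (borrow)
  0-0-1 → 1 (borrow)
  1-1-1 → 1 (borrow)
  1-0-1 → 0
  1-1 → 0
  0-1 → 1 (borrow)
  1-1-1 → 1 (borrow)
  1-1-1 → 1 (borrow)
  0-1-1 → 0 (borrow)
  1-0-1 → 0
  1-0 → 1
  0-1 → 1 (borrow)
  1-1-1 → 1 (borrow)
  0-0-1 → 1 (borrow)
  1-1-1 → 1 (borrow)
  1-1-1 → 1 (borrow)
  0-0-1 → 1 (borrow)
  1-1-1 → 1 (borrow)
  0-1-1 → 0 (borrow)
  0-1-1 → 0 (borrow)
  1-1-1 → 1 (borrow)
  1-0-1 → 0
  1-1 → 0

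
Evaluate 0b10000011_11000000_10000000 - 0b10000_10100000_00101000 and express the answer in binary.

0b11100110010000001011000

Subtract column by column in base 2:
  0-0 → 0
  0-0 → 0
  0-0 → 0
  0-1 → 1 (borrow)
  0-0-1 → 1 (borrow)
  0-1-1 → 0 (borrow)
  0-0-1 → 1 (borrow)
  1-0-1 → 0
  0-0 → 0
  0-0 → 0
  0-0 → 0
  0-0 → 0
  0-0 → 0
  0-1 → 1 (borrow)
  1-0-1 → 0
  1-1 → 0
  1-0 → 1
  1-0 → 1
  0-0 → 0
  0-0 → 0
  0-1 → 1 (borrow)
  0-0-1 → 1 (borrow)
  0-0-1 → 1 (borrow)
  1-0-1 → 0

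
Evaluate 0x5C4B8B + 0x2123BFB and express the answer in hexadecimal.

Add column by column in base 16, right to left:
  B+B = 6 carry 1
  8+F+1 = 8 carry 1
  B+B+1 = 7 carry 1
  4+3+1 = 8
  C+2 = E
  5+1 = 6
  0+2 = 2

0x26E8786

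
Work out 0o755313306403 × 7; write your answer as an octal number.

0o6575617555425

Multiply each base-8 digit by 7, carrying:
  3×7 = 21 → write 5 carry 2
  0×7+2 = 2 → write 2
  4×7 = 28 → write 4 carry 3
  6×7+3 = 45 → write 5 carry 5
  0×7+5 = 5 → write 5
  3×7 = 21 → write 5 carry 2
  3×7+2 = 23 → write 7 carry 2
  1×7+2 = 9 → write 1 carry 1
  3×7+1 = 22 → write 6 carry 2
  5×7+2 = 37 → write 5 carry 4
  5×7+4 = 39 → write 7 carry 4
  7×7+4 = 53 → write 5 carry 6
  remaining carry: 6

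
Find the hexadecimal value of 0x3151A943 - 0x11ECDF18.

0x1F64CA2B

Subtract column by column in base 16:
  3-8 → B (borrow)
  4-1-1 → 2
  9-F → A (borrow)
  A-D-1 → C (borrow)
  1-C-1 → 4 (borrow)
  5-E-1 → 6 (borrow)
  1-1-1 → F (borrow)
  3-1-1 → 1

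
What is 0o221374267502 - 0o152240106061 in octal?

Subtract column by column in base 8:
  2-1 → 1
  0-6 → 2 (borrow)
  5-0-1 → 4
  7-6 → 1
  6-0 → 6
  2-1 → 1
  4-0 → 4
  7-4 → 3
  3-2 → 1
  1-2 → 7 (borrow)
  2-5-1 → 4 (borrow)
  2-1-1 → 0

0o47134161421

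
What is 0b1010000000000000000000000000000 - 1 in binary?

0b1001111111111111111111111111111

The trailing 28 digits are 0, so subtracting 1 borrows through: they become 1 and the next digit up decrements.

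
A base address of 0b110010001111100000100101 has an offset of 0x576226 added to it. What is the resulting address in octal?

0o110055113

0b110010001111100000100101 = 0o62174045 in octal.
0x576226 = 0o25661046 in octal.
Add column by column in base 8, right to left:
  5+6 = 3 carry 1
  4+4+1 = 1 carry 1
  0+0+1 = 1
  4+1 = 5
  7+6 = 5 carry 1
  1+6+1 = 0 carry 1
  2+5+1 = 0 carry 1
  6+2+1 = 1 carry 1
  final carry 1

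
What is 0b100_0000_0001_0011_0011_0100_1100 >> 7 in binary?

0b10000000001001100110

Right shift by 7: drop the 7 least-significant bits.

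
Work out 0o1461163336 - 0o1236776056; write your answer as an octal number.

0o222165260

Subtract column by column in base 8:
  6-6 → 0
  3-5 → 6 (borrow)
  3-0-1 → 2
  3-6 → 5 (borrow)
  6-7-1 → 6 (borrow)
  1-7-1 → 1 (borrow)
  1-6-1 → 2 (borrow)
  6-3-1 → 2
  4-2 → 2
  1-1 → 0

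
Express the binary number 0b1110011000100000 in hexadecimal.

0xe620

Group the bits into nibbles: 1110 0110 0010 0000 → e620.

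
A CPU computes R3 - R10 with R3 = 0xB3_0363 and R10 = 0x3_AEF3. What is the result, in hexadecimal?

0xAF5470

Subtract column by column in base 16:
  3-3 → 0
  6-F → 7 (borrow)
  3-E-1 → 4 (borrow)
  0-A-1 → 5 (borrow)
  3-3-1 → F (borrow)
  B-0-1 → A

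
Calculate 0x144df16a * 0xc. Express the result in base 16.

Multiply each base-16 digit by 12, carrying:
  a×12 = 120 → write 8 carry 7
  6×12+7 = 79 → write f carry 4
  1×12+4 = 16 → write 0 carry 1
  f×12+1 = 181 → write 5 carry 11
  d×12+11 = 167 → write 7 carry 10
  4×12+10 = 58 → write a carry 3
  4×12+3 = 51 → write 3 carry 3
  1×12+3 = 15 → write f

0xf3a750f8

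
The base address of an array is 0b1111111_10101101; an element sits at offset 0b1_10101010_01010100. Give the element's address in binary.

0b100010101000000001

Add column by column in base 2, right to left:
  1+0 = 1
  0+0 = 0
  1+1 = 0 carry 1
  1+0+1 = 0 carry 1
  0+1+1 = 0 carry 1
  1+0+1 = 0 carry 1
  0+1+1 = 0 carry 1
  1+0+1 = 0 carry 1
  1+0+1 = 0 carry 1
  1+1+1 = 1 carry 1
  1+0+1 = 0 carry 1
  1+1+1 = 1 carry 1
  1+0+1 = 0 carry 1
  1+1+1 = 1 carry 1
  1+0+1 = 0 carry 1
  0+1+1 = 0 carry 1
  0+1+1 = 0 carry 1
  final carry 1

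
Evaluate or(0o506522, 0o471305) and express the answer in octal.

0o577727

OR each oct digit independently (no carries):
  5|4=5, 0|7=7, 6|1=7, 5|3=7, 2|0=2, 2|5=7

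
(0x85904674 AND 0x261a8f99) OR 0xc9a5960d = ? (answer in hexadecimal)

0x85904674 AND 0x261a8f99 = 0x04100610.
Then OR with 0xc9a5960d.

0xcdb5961d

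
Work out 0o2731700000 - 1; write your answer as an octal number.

0o2731677777

The trailing 5 digits are 0, so subtracting 1 borrows through: they become 7 and the next digit up decrements.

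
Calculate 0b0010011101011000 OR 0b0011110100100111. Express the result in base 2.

OR bit by bit (1 where either bit is 1):
  0010011101011000
| 0011110100100111
= 0011111101111111

0b0011111101111111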